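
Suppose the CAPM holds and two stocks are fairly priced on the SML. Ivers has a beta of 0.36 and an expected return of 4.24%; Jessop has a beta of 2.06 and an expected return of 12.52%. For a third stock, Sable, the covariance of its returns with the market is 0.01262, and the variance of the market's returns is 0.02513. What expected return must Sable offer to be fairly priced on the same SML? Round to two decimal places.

4.93%

MRP = (12.52% − 4.24%) / (2.06 − 0.36) = 4.8706%
R_f = 4.24% − 0.36 × 4.8706% = 2.4866%
β_Sable = Cov / Var(R_m) = 0.01262 / 0.02513 = 0.5022
E(R_Sable) = R_f + β × MRP = 2.4866% + 0.5022 × 4.8706% = 4.93%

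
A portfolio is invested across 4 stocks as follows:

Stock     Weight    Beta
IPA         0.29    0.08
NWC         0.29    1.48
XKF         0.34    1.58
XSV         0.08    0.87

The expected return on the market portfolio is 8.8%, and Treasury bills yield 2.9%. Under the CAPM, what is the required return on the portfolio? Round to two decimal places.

9.15%

β_P = Σ w_i β_i = 0.29×0.08 + 0.29×1.48 + 0.34×1.58 + 0.08×0.87 = 1.0592
MRP = 8.8% − 2.9% = 5.90%
E(R_P) = R_f + β_P × MRP = 2.9% + 1.0592 × 5.9% = 9.15%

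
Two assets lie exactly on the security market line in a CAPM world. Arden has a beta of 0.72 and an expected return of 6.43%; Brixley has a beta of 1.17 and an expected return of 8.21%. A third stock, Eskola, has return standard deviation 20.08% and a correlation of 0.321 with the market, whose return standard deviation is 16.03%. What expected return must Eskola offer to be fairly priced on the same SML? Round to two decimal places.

5.17%

MRP = (8.21% − 6.43%) / (1.17 − 0.72) = 3.9556%
R_f = 6.43% − 0.72 × 3.9556% = 3.5820%
β_Eskola = ρ·σ_i/σ_m = 0.321 × 20.08 / 16.03 = 0.4021
E(R_Eskola) = R_f + β × MRP = 3.5820% + 0.4021 × 3.9556% = 5.17%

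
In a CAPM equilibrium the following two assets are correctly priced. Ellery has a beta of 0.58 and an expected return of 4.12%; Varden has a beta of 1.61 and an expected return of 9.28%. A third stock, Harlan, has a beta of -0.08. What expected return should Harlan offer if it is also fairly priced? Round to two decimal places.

0.81%

MRP (SML slope) = (9.28% − 4.12%) / (1.61 − 0.58) = 5.16% / 1.03 = 5.0097%
R_f (intercept) = 4.12% − 0.58 × 5.0097% = 1.2144%
E(R_Harlan) = R_f + β × MRP = 1.2144% + -0.08 × 5.0097% = 0.81%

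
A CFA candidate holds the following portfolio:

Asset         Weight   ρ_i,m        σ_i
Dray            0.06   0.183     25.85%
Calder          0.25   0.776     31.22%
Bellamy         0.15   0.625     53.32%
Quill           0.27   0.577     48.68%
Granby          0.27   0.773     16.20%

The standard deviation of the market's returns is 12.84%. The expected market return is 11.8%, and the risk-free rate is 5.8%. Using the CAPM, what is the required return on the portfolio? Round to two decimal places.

β_Dray = 0.183 × 25.85% / 12.84% = 0.3684
β_Calder = 0.776 × 31.22% / 12.84% = 1.8868
β_Bellamy = 0.625 × 53.32% / 12.84% = 2.5954
β_Quill = 0.577 × 48.68% / 12.84% = 2.1876
β_Granby = 0.773 × 16.20% / 12.84% = 0.9753
β_P = Σ w_i β_i = 0.06×0.3684 + 0.25×1.8868 + 0.15×2.5954 + 0.27×2.1876 + 0.27×0.9753 = 1.7371
MRP = 11.8% − 5.8% = 6.00%
E(R_P) = R_f + β_P × MRP = 5.8% + 1.7371 × 6.0% = 16.22%

16.22%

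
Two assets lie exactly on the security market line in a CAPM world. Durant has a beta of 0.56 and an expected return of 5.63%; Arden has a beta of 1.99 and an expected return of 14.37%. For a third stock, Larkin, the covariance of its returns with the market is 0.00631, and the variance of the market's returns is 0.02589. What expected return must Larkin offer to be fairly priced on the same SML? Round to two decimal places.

MRP = (14.37% − 5.63%) / (1.99 − 0.56) = 6.1119%
R_f = 5.63% − 0.56 × 6.1119% = 2.2073%
β_Larkin = Cov / Var(R_m) = 0.00631 / 0.02589 = 0.2437
E(R_Larkin) = R_f + β × MRP = 2.2073% + 0.2437 × 6.1119% = 3.70%

3.70%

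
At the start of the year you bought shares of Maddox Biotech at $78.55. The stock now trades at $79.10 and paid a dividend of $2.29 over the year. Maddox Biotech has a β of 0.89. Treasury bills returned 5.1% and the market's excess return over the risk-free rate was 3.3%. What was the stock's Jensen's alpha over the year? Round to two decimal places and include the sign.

-4.42%

Realised HPR = (P1 + D1 − P0) / P0 = (79.10 + 2.29 − 78.55) / 78.55 = 2.84 / 78.55 = 3.6155%
CAPM required = R_f + β·MRP = 5.1% + 0.89 × 3.3% = 8.0370%
α = realised − required = 3.6155% − 8.0370% = -4.42%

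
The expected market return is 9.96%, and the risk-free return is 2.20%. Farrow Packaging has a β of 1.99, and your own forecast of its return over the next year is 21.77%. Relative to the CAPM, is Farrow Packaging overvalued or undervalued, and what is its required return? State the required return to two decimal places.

Undervalued; required return 17.64%

MRP = 9.96% − 2.20% = 7.76%
Required return = R_f + β·MRP = 2.20% + 1.99 × 7.76% = 17.64%
Forecast 21.77% > required 17.64% → the stock plots above the SML → undervalued.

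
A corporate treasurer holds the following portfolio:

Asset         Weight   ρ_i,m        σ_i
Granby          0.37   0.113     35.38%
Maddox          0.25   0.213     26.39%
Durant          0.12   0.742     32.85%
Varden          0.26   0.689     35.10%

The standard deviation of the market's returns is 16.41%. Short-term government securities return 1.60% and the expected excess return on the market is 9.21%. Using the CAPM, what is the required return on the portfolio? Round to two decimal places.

8.39%

β_Granby = 0.113 × 35.38% / 16.41% = 0.2436
β_Maddox = 0.213 × 26.39% / 16.41% = 0.3425
β_Durant = 0.742 × 32.85% / 16.41% = 1.4854
β_Varden = 0.689 × 35.10% / 16.41% = 1.4737
β_P = Σ w_i β_i = 0.37×0.2436 + 0.25×0.3425 + 0.12×1.4854 + 0.26×1.4737 = 0.7372
E(R_P) = R_f + β_P × MRP = 1.60% + 0.7372 × 9.21% = 8.39%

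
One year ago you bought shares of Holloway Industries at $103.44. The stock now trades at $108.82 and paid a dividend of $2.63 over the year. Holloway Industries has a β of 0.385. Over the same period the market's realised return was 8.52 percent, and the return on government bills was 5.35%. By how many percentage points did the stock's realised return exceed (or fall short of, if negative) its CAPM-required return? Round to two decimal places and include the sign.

+1.17%

Realised HPR = (P1 + D1 − P0) / P0 = (108.82 + 2.63 − 103.44) / 103.44 = 8.01 / 103.44 = 7.7436%
MRP = 8.52% − 5.35% = 3.17%
CAPM required = R_f + β·MRP = 5.35% + 0.385 × 3.17% = 6.57045%
α = realised − required = 7.7436% − 6.57045% = +1.17%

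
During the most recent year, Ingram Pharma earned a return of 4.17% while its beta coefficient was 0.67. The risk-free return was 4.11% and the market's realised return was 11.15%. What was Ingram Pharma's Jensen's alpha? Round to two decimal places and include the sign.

Market excess return = 11.15% − 4.11% = 7.04%
CAPM benchmark = R_f + β(R_m − R_f) = 4.11% + 0.67 × 7.04% = 8.8268%
α = actual − benchmark = 4.17% − 8.8268% = -4.66%

-4.66%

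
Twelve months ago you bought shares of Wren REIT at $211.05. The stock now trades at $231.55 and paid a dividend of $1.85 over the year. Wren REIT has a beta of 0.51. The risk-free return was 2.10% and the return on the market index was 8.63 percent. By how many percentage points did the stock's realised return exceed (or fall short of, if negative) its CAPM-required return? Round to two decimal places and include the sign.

+5.16%

Realised HPR = (P1 + D1 − P0) / P0 = (231.55 + 1.85 − 211.05) / 211.05 = 22.35 / 211.05 = 10.5899%
MRP = 8.63% − 2.10% = 6.53%
CAPM required = R_f + β·MRP = 2.10% + 0.51 × 6.53% = 5.4303%
α = realised − required = 10.5899% − 5.4303% = +5.16%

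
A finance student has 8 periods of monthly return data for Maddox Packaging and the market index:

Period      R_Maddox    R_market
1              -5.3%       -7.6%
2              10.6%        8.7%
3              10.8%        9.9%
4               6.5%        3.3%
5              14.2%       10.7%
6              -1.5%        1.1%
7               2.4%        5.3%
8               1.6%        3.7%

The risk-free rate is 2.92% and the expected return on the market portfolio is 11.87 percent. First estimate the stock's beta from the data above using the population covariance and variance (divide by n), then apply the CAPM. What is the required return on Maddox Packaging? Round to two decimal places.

12.29%

Mean R_i = (-5.3 + 10.6 + 10.8 + 6.5 + 14.2 − 1.5 + 2.4 + 1.6) / 8 = 4.9125%
Mean R_m = (-7.6 + 8.7 + 9.9 + 3.3 + 10.7 + 1.1 + 5.3 + 3.7) / 8 = 4.3875%
Σ(R_i − R̄_i)(R_m − R̄_m) = 257.3713  ⇒  Cov = 257.3713 / 8 = 32.1714
Σ(R_m − R̄_m)² = 245.8288  ⇒  Var(R_m) = 245.8288 / 8 = 30.7286
β = Cov / Var(R_m) = 32.1714 / 30.7286 = 1.0470
MRP = 11.87% − 2.92% = 8.95%
E(R) = R_f + β × MRP = 2.92% + 1.0470 × 8.95% = 12.29%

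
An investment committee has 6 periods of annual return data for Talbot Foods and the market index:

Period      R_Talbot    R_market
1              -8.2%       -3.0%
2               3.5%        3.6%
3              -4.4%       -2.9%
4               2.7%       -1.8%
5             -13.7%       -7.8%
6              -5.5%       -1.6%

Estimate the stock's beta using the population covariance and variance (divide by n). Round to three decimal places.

1.548

Mean R_i = (-8.2 + 3.5 − 4.4 + 2.7 − 13.7 − 5.5) / 6 = -4.2667%
Mean R_m = (-3.0 + 3.6 − 2.9 − 1.8 − 7.8 − 1.6) / 6 = -2.2500%
Σ(R_i − R̄_i)(R_m − R̄_m) = 103.1600  ⇒  Cov = 103.1600 / 6 = 17.1933
Σ(R_m − R̄_m)² = 66.6350  ⇒  Var(R_m) = 66.6350 / 6 = 11.1058
β = Cov / Var(R_m) = 17.1933 / 11.1058 = 1.5481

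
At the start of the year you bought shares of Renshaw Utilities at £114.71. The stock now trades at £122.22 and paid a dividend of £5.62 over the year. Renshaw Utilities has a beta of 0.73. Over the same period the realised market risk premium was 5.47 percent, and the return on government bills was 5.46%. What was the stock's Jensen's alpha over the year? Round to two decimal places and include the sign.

+1.99%

Realised HPR = (P1 + D1 − P0) / P0 = (122.22 + 5.62 − 114.71) / 114.71 = 13.13 / 114.71 = 11.4463%
CAPM required = R_f + β·MRP = 5.46% + 0.73 × 5.47% = 9.4531%
α = realised − required = 11.4463% − 9.4531% = +1.99%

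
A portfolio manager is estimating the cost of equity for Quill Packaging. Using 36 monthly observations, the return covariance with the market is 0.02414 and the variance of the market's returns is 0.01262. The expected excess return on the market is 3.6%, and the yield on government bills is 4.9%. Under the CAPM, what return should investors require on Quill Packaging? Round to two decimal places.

β = Cov(R_i, R_m) / Var(R_m) = 0.02414 / 0.01262 = 1.9128
E(R) = R_f + β × MRP = 4.9% + 1.9128 × 3.6% = 11.79%

11.79%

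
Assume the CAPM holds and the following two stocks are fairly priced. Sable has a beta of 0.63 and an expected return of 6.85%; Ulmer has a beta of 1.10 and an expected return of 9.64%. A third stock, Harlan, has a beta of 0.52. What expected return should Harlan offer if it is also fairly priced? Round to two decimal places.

MRP (SML slope) = (9.64% − 6.85%) / (1.10 − 0.63) = 2.79% / 0.47 = 5.9362%
R_f (intercept) = 6.85% − 0.63 × 5.9362% = 3.1102%
E(R_Harlan) = R_f + β × MRP = 3.1102% + 0.52 × 5.9362% = 6.20%

6.20%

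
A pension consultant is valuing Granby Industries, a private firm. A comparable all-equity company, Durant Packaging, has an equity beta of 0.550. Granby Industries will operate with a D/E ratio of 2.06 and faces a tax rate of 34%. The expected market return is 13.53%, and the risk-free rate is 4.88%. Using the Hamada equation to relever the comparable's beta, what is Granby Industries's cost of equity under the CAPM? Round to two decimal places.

β_L = β_U × [1 + (1 − t)(D/E)] = 0.550 × [1 + (1 − 0.34) × 2.06]
    = 0.550 × [1 + 0.66 × 2.06] = 0.550 × 2.3596 = 1.2978
MRP = 13.53% − 4.88% = 8.65%
E(R) = R_f + β_L × MRP = 4.88% + 1.2978 × 8.65% = 16.11%

16.11%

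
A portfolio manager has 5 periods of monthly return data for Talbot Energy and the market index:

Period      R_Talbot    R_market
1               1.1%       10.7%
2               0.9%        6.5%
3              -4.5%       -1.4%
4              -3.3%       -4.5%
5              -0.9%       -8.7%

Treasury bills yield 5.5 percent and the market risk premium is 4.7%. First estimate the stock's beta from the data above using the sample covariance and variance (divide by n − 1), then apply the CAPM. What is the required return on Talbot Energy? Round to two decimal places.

6.43%

Mean R_i = (1.1 + 0.9 − 4.5 − 3.3 − 0.9) / 5 = -1.3400%
Mean R_m = (10.7 + 6.5 − 1.4 − 4.5 − 8.7) / 5 = 0.5200%
Σ(R_i − R̄_i)(R_m − R̄_m) = 50.0840  ⇒  Cov = 50.0840 / 4 = 12.5210
Σ(R_m − R̄_m)² = 253.2880  ⇒  Var(R_m) = 253.2880 / 4 = 63.3220
β = Cov / Var(R_m) = 12.5210 / 63.3220 = 0.1977
E(R) = R_f + β × MRP = 5.5% + 0.1977 × 4.7% = 6.43%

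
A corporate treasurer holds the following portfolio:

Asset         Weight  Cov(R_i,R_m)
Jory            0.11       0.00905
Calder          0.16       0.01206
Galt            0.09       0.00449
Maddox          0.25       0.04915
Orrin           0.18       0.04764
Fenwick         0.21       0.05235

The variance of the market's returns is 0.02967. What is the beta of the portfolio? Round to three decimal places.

1.186

β_Jory = 0.00905 / 0.02967 = 0.3050
β_Calder = 0.01206 / 0.02967 = 0.4065
β_Galt = 0.00449 / 0.02967 = 0.1513
β_Maddox = 0.04915 / 0.02967 = 1.6566
β_Orrin = 0.04764 / 0.02967 = 1.6057
β_Fenwick = 0.05235 / 0.02967 = 1.7644
β_P = Σ w_i β_i = 0.11×0.3050 + 0.16×0.4065 + 0.09×0.1513 + 0.25×1.6566 + 0.18×1.6057 + 0.21×1.7644 = 1.1859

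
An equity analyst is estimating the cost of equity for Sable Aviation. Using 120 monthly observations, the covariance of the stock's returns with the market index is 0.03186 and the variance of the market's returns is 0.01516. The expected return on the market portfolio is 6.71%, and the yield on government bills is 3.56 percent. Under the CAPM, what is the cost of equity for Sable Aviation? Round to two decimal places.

10.18%

β = Cov(R_i, R_m) / Var(R_m) = 0.03186 / 0.01516 = 2.1016
MRP = 6.71% − 3.56% = 3.15%
E(R) = R_f + β × MRP = 3.56% + 2.1016 × 3.15% = 10.18%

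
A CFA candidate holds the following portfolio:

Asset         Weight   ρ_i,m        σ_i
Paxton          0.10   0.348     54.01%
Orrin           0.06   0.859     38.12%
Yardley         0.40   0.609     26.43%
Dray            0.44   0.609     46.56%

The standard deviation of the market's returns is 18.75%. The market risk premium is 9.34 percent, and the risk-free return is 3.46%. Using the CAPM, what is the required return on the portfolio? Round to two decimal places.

β_Paxton = 0.348 × 54.01% / 18.75% = 1.0024
β_Orrin = 0.859 × 38.12% / 18.75% = 1.7464
β_Yardley = 0.609 × 26.43% / 18.75% = 0.8584
β_Dray = 0.609 × 46.56% / 18.75% = 1.5123
β_P = Σ w_i β_i = 0.10×1.0024 + 0.06×1.7464 + 0.40×0.8584 + 0.44×1.5123 = 1.2138
E(R_P) = R_f + β_P × MRP = 3.46% + 1.2138 × 9.34% = 14.80%

14.80%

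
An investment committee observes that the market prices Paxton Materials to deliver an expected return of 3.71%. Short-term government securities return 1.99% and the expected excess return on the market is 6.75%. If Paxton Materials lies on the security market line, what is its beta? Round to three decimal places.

β = (E(R) − R_f) / MRP = (3.71% − 1.99%) / 6.75% = 1.72% / 6.75% = 0.255

0.255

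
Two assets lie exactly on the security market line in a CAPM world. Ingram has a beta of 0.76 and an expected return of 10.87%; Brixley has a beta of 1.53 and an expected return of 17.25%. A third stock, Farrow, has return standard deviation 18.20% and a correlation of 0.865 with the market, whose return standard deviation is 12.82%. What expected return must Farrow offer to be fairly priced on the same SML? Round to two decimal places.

MRP = (17.25% − 10.87%) / (1.53 − 0.76) = 8.2857%
R_f = 10.87% − 0.76 × 8.2857% = 4.5729%
β_Farrow = ρ·σ_i/σ_m = 0.865 × 18.20 / 12.82 = 1.2280
E(R_Farrow) = R_f + β × MRP = 4.5729% + 1.2280 × 8.2857% = 14.75%

14.75%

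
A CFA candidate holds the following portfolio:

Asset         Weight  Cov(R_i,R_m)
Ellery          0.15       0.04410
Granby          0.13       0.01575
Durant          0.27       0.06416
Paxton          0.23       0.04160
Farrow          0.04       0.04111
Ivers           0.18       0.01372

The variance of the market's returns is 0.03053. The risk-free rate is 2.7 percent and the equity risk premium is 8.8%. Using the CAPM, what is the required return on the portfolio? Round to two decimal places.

14.13%

β_Ellery = 0.04410 / 0.03053 = 1.4445
β_Granby = 0.01575 / 0.03053 = 0.5159
β_Durant = 0.06416 / 0.03053 = 2.1015
β_Paxton = 0.04160 / 0.03053 = 1.3626
β_Farrow = 0.04111 / 0.03053 = 1.3465
β_Ivers = 0.01372 / 0.03053 = 0.4494
β_P = Σ w_i β_i = 0.15×1.4445 + 0.13×0.5159 + 0.27×2.1015 + 0.23×1.3626 + 0.04×1.3465 + 0.18×0.4494 = 1.2993
E(R_P) = R_f + β_P × MRP = 2.7% + 1.2993 × 8.8% = 14.13%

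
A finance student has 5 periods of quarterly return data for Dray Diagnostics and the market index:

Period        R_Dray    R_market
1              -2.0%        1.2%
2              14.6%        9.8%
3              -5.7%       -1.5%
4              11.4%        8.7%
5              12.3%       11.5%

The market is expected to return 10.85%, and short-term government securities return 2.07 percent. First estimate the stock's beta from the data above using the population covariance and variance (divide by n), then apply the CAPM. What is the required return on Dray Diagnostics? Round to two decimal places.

Mean R_i = (-2.0 + 14.6 − 5.7 + 11.4 + 12.3) / 5 = 6.1200%
Mean R_m = (1.2 + 9.8 − 1.5 + 8.7 + 11.5) / 5 = 5.9400%
Σ(R_i − R̄_i)(R_m − R̄_m) = 208.0960  ⇒  Cov = 208.0960 / 5 = 41.6192
Σ(R_m − R̄_m)² = 131.2520  ⇒  Var(R_m) = 131.2520 / 5 = 26.2504
β = Cov / Var(R_m) = 41.6192 / 26.2504 = 1.5855
MRP = 10.85% − 2.07% = 8.78%
E(R) = R_f + β × MRP = 2.07% + 1.5855 × 8.78% = 15.99%

15.99%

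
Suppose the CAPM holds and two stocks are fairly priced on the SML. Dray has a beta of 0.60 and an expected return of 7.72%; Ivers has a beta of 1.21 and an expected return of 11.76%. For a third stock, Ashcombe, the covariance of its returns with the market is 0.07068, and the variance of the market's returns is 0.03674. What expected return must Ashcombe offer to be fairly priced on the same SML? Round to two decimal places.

MRP = (11.76% − 7.72%) / (1.21 − 0.60) = 6.6230%
R_f = 7.72% − 0.60 × 6.6230% = 3.7462%
β_Ashcombe = Cov / Var(R_m) = 0.07068 / 0.03674 = 1.9238
E(R_Ashcombe) = R_f + β × MRP = 3.7462% + 1.9238 × 6.6230% = 16.49%

16.49%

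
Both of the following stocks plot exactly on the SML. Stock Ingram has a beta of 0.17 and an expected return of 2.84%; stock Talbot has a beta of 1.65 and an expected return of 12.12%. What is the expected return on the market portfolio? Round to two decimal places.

Both satisfy E(R) = R_f + β·MRP, so the slope of the SML is
MRP = (12.12% − 2.84%) / (1.65 − 0.17) = 9.28% / 1.48 = 6.2703%
R_f = E(R_Ingram) − β_Ingram·MRP = 2.84% − 0.17 × 6.2703% = 1.7740%
E(R_m) = R_f + MRP = 1.7740% + 6.2703% = 8.04%

8.04%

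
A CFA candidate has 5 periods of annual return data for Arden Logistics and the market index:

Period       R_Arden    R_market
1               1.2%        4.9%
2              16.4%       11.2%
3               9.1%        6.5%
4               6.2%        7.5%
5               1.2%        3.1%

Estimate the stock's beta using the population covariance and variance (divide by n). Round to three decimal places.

1.954

Mean R_i = (1.2 + 16.4 + 9.1 + 6.2 + 1.2) / 5 = 6.8200%
Mean R_m = (4.9 + 11.2 + 6.5 + 7.5 + 3.1) / 5 = 6.6400%
Σ(R_i − R̄_i)(R_m − R̄_m) = 72.5060  ⇒  Cov = 72.5060 / 5 = 14.5012
Σ(R_m − R̄_m)² = 37.1120  ⇒  Var(R_m) = 37.1120 / 5 = 7.4224
β = Cov / Var(R_m) = 14.5012 / 7.4224 = 1.9537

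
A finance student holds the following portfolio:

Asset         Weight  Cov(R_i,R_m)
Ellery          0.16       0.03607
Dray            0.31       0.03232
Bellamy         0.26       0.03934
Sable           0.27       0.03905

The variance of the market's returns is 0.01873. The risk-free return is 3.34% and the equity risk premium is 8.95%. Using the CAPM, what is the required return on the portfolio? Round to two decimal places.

β_Ellery = 0.03607 / 0.01873 = 1.9258
β_Dray = 0.03232 / 0.01873 = 1.7256
β_Bellamy = 0.03934 / 0.01873 = 2.1004
β_Sable = 0.03905 / 0.01873 = 2.0849
β_P = Σ w_i β_i = 0.16×1.9258 + 0.31×1.7256 + 0.26×2.1004 + 0.27×2.0849 = 1.9521
E(R_P) = R_f + β_P × MRP = 3.34% + 1.9521 × 8.95% = 20.81%

20.81%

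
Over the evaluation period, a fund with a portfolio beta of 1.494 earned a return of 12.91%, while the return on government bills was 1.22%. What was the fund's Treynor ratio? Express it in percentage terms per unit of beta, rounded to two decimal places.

Treynor = (R_P − R_f) / β_P = (12.91% − 1.22%) / 1.4940 = 11.69% / 1.4940 = 7.82%

7.82%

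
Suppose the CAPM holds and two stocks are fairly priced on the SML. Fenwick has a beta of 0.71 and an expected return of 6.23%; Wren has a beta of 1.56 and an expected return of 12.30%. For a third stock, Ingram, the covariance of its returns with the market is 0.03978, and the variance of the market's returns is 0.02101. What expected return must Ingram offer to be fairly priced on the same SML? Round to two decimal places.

MRP = (12.30% − 6.23%) / (1.56 − 0.71) = 7.1412%
R_f = 6.23% − 0.71 × 7.1412% = 1.1597%
β_Ingram = Cov / Var(R_m) = 0.03978 / 0.02101 = 1.8934
E(R_Ingram) = R_f + β × MRP = 1.1597% + 1.8934 × 7.1412% = 14.68%

14.68%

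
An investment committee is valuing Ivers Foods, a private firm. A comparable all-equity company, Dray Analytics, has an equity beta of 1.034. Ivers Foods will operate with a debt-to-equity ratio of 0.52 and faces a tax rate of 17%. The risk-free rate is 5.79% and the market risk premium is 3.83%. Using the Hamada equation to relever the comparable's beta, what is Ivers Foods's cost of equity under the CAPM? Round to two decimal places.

β_L = β_U × [1 + (1 − t)(D/E)] = 1.034 × [1 + (1 − 0.17) × 0.52]
    = 1.034 × [1 + 0.83 × 0.52] = 1.034 × 1.4316 = 1.4803
E(R) = R_f + β_L × MRP = 5.79% + 1.4803 × 3.83% = 11.46%

11.46%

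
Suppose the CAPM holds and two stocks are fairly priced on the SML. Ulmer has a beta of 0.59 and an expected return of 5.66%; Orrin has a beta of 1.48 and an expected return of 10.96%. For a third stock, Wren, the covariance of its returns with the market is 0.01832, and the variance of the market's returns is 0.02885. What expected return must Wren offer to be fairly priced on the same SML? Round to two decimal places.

MRP = (10.96% − 5.66%) / (1.48 − 0.59) = 5.9551%
R_f = 5.66% − 0.59 × 5.9551% = 2.1465%
β_Wren = Cov / Var(R_m) = 0.01832 / 0.02885 = 0.6350
E(R_Wren) = R_f + β × MRP = 2.1465% + 0.6350 × 5.9551% = 5.93%

5.93%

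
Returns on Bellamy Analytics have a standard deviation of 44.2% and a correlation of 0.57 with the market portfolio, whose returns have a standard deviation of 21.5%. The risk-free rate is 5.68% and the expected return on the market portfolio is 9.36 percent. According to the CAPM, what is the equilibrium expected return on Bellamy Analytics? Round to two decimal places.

β = ρ × σ_i / σ_m = 0.57 × 44.2% / 21.5% = 1.1718
MRP = 9.36% − 5.68% = 3.68%
E(R) = 5.68% + 1.1718 × 3.68% = 9.99%

9.99%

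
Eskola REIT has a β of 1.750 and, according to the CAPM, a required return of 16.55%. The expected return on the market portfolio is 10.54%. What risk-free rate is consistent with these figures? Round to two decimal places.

E(R) = R_f + β(E(R_m) − R_f) = R_f(1 − β) + β·E(R_m)
16.55% = R_f × (1 − 1.750) + 1.750 × 10.54%
16.55% = R_f × -0.750 + 18.44500%
R_f = (16.55% − 18.44500%) / -0.750 = 2.53%

2.53%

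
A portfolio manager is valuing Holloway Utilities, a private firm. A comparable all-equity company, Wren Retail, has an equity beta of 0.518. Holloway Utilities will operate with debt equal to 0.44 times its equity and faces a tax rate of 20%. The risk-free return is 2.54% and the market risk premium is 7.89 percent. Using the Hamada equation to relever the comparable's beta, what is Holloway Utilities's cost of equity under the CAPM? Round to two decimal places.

8.07%

β_L = β_U × [1 + (1 − t)(D/E)] = 0.518 × [1 + (1 − 0.20) × 0.44]
    = 0.518 × [1 + 0.80 × 0.44] = 0.518 × 1.3520 = 0.7003
E(R) = R_f + β_L × MRP = 2.54% + 0.7003 × 7.89% = 8.07%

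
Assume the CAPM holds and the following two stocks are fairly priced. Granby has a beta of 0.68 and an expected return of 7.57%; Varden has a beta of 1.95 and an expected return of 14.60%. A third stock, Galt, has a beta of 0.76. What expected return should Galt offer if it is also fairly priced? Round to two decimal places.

MRP (SML slope) = (14.60% − 7.57%) / (1.95 − 0.68) = 7.03% / 1.27 = 5.5354%
R_f (intercept) = 7.57% − 0.68 × 5.5354% = 3.8059%
E(R_Galt) = R_f + β × MRP = 3.8059% + 0.76 × 5.5354% = 8.01%

8.01%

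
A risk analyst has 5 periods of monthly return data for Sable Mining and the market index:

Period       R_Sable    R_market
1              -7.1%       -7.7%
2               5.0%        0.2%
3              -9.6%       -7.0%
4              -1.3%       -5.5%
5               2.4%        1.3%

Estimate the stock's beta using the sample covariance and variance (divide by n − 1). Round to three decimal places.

1.329

Mean R_i = (-7.1 + 5.0 − 9.6 − 1.3 + 2.4) / 5 = -2.1200%
Mean R_m = (-7.7 + 0.2 − 7.0 − 5.5 + 1.3) / 5 = -3.7400%
Σ(R_i − R̄_i)(R_m − R̄_m) = 93.4960  ⇒  Cov = 93.4960 / 4 = 23.3740
Σ(R_m − R̄_m)² = 70.3320  ⇒  Var(R_m) = 70.3320 / 4 = 17.5830
β = Cov / Var(R_m) = 23.3740 / 17.5830 = 1.3294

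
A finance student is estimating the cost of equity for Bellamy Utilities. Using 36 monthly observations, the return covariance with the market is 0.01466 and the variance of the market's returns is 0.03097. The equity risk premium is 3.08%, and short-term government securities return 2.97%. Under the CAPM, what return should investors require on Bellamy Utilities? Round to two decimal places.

β = Cov(R_i, R_m) / Var(R_m) = 0.01466 / 0.03097 = 0.4734
E(R) = R_f + β × MRP = 2.97% + 0.4734 × 3.08% = 4.43%

4.43%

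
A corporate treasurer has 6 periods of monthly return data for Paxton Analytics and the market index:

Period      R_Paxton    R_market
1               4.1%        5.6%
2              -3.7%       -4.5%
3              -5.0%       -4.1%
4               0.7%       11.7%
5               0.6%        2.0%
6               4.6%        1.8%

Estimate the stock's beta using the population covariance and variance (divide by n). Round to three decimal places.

Mean R_i = (4.1 − 3.7 − 5.0 + 0.7 + 0.6 + 4.6) / 6 = 0.2167%
Mean R_m = (5.6 − 4.5 − 4.1 + 11.7 + 2.0 + 1.8) / 6 = 2.0833%
Σ(R_i − R̄_i)(R_m − R̄_m) = 75.0717  ⇒  Cov = 75.0717 / 6 = 12.5120
Σ(R_m − R̄_m)² = 186.5083  ⇒  Var(R_m) = 186.5083 / 6 = 31.0847
β = Cov / Var(R_m) = 12.5120 / 31.0847 = 0.4025

0.403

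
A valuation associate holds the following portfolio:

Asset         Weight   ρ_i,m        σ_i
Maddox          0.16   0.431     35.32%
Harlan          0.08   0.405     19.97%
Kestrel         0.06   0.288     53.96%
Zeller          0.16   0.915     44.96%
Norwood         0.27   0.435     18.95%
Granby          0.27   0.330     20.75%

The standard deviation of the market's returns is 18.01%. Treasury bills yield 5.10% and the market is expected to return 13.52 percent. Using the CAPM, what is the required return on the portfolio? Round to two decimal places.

β_Maddox = 0.431 × 35.32% / 18.01% = 0.8452
β_Harlan = 0.405 × 19.97% / 18.01% = 0.4491
β_Kestrel = 0.288 × 53.96% / 18.01% = 0.8629
β_Zeller = 0.915 × 44.96% / 18.01% = 2.2842
β_Norwood = 0.435 × 18.95% / 18.01% = 0.4577
β_Granby = 0.330 × 20.75% / 18.01% = 0.3802
β_P = Σ w_i β_i = 0.16×0.8452 + 0.08×0.4491 + 0.06×0.8629 + 0.16×2.2842 + 0.27×0.4577 + 0.27×0.3802 = 0.8146
MRP = 13.52% − 5.10% = 8.42%
E(R_P) = R_f + β_P × MRP = 5.10% + 0.8146 × 8.42% = 11.96%

11.96%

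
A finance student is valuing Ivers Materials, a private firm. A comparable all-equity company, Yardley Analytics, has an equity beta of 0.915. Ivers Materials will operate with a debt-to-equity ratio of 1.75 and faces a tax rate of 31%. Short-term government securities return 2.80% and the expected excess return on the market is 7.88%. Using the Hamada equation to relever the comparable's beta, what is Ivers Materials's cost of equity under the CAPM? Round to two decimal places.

β_L = β_U × [1 + (1 − t)(D/E)] = 0.915 × [1 + (1 − 0.31) × 1.75]
    = 0.915 × [1 + 0.69 × 1.75] = 0.915 × 2.2075 = 2.0199
E(R) = R_f + β_L × MRP = 2.80% + 2.0199 × 7.88% = 18.72%

18.72%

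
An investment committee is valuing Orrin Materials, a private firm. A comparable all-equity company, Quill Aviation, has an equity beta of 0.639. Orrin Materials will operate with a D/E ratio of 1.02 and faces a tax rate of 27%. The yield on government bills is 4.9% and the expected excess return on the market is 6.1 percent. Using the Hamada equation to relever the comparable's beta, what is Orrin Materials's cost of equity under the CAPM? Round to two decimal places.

β_L = β_U × [1 + (1 − t)(D/E)] = 0.639 × [1 + (1 − 0.27) × 1.02]
    = 0.639 × [1 + 0.73 × 1.02] = 0.639 × 1.7446 = 1.1148
E(R) = R_f + β_L × MRP = 4.9% + 1.1148 × 6.1% = 11.70%

11.70%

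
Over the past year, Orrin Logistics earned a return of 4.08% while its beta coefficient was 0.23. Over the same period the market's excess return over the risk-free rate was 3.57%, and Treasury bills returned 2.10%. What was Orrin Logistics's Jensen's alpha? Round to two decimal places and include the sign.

CAPM benchmark = R_f + β(R_m − R_f) = 2.10% + 0.23 × 3.57% = 2.9211%
α = actual − benchmark = 4.08% − 2.9211% = +1.16%

+1.16%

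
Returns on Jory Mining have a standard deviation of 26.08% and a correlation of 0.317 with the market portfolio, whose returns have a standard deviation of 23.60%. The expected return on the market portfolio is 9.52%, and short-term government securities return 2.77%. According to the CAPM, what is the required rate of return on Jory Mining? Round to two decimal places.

5.13%

β = ρ × σ_i / σ_m = 0.317 × 26.08% / 23.60% = 0.3503
MRP = 9.52% − 2.77% = 6.75%
E(R) = 2.77% + 0.3503 × 6.75% = 5.13%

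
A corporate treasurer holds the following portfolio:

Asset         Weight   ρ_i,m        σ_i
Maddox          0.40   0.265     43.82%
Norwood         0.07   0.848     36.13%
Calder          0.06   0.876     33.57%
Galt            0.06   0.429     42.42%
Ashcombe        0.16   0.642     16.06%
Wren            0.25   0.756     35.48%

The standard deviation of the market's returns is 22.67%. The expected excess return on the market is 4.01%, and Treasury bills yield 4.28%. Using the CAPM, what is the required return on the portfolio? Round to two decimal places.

7.46%

β_Maddox = 0.265 × 43.82% / 22.67% = 0.5122
β_Norwood = 0.848 × 36.13% / 22.67% = 1.3515
β_Calder = 0.876 × 33.57% / 22.67% = 1.2972
β_Galt = 0.429 × 42.42% / 22.67% = 0.8027
β_Ashcombe = 0.642 × 16.06% / 22.67% = 0.4548
β_Wren = 0.756 × 35.48% / 22.67% = 1.1832
β_P = Σ w_i β_i = 0.40×0.5122 + 0.07×1.3515 + 0.06×1.2972 + 0.06×0.8027 + 0.16×0.4548 + 0.25×1.1832 = 0.7940
E(R_P) = R_f + β_P × MRP = 4.28% + 0.7940 × 4.01% = 7.46%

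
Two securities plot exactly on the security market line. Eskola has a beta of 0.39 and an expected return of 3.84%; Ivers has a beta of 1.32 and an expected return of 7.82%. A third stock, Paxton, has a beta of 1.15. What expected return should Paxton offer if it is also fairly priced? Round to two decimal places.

7.09%

MRP (SML slope) = (7.82% − 3.84%) / (1.32 − 0.39) = 3.98% / 0.93 = 4.2796%
R_f (intercept) = 3.84% − 0.39 × 4.2796% = 2.1710%
E(R_Paxton) = R_f + β × MRP = 2.1710% + 1.15 × 4.2796% = 7.09%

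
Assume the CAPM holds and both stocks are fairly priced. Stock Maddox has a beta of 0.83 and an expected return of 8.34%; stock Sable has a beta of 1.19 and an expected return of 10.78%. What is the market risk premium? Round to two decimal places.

6.78%

Both satisfy E(R) = R_f + β·MRP, so the slope of the SML is
MRP = (10.78% − 8.34%) / (1.19 − 0.83) = 2.44% / 0.36 = 6.7778%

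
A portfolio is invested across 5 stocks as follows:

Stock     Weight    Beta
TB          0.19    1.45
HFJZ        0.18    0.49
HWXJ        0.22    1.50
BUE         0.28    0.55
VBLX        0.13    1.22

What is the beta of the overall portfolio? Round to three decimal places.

β_P = Σ w_i β_i = 0.19×1.45 + 0.18×0.49 + 0.22×1.50 + 0.28×0.55 + 0.13×1.22 = 1.0063

1.006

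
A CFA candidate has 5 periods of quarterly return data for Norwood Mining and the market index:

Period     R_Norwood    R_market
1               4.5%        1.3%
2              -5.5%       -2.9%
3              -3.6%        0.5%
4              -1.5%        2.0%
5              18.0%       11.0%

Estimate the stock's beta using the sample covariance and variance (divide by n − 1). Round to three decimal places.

Mean R_i = (4.5 − 5.5 − 3.6 − 1.5 + 18.0) / 5 = 2.3800%
Mean R_m = (1.3 − 2.9 + 0.5 + 2.0 + 11.0) / 5 = 2.3800%
Σ(R_i − R̄_i)(R_m − R̄_m) = 186.6780  ⇒  Cov = 186.6780 / 4 = 46.6695
Σ(R_m − R̄_m)² = 107.0280  ⇒  Var(R_m) = 107.0280 / 4 = 26.7570
β = Cov / Var(R_m) = 46.6695 / 26.7570 = 1.7442

1.744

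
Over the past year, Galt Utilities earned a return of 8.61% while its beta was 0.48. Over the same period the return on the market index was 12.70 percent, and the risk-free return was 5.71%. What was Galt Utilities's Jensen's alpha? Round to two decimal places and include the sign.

-0.46%

Market excess return = 12.70% − 5.71% = 6.99%
CAPM benchmark = R_f + β(R_m − R_f) = 5.71% + 0.48 × 6.99% = 9.0652%
α = actual − benchmark = 8.61% − 9.0652% = -0.46%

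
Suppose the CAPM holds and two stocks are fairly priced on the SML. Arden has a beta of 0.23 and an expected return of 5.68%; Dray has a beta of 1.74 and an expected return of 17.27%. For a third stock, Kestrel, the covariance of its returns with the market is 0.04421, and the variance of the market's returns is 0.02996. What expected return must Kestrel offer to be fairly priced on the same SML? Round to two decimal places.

MRP = (17.27% − 5.68%) / (1.74 − 0.23) = 7.6755%
R_f = 5.68% − 0.23 × 7.6755% = 3.9146%
β_Kestrel = Cov / Var(R_m) = 0.04421 / 0.02996 = 1.4756
E(R_Kestrel) = R_f + β × MRP = 3.9146% + 1.4756 × 7.6755% = 15.24%

15.24%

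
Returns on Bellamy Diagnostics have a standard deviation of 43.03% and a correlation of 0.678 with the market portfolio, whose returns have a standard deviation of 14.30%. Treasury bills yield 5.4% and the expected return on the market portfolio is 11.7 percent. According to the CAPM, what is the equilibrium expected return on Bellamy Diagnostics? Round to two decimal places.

18.25%

β = ρ × σ_i / σ_m = 0.678 × 43.03% / 14.30% = 2.0402
MRP = 11.7% − 5.4% = 6.30%
E(R) = 5.4% + 2.0402 × 6.3% = 18.25%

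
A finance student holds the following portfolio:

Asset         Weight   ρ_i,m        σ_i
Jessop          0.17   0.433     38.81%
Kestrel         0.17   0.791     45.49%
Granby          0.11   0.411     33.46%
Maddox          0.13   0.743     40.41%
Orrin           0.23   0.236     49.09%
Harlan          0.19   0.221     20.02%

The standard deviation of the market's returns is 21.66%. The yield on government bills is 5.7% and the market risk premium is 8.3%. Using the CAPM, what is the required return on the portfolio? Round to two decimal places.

β_Jessop = 0.433 × 38.81% / 21.66% = 0.7758
β_Kestrel = 0.791 × 45.49% / 21.66% = 1.6612
β_Granby = 0.411 × 33.46% / 21.66% = 0.6349
β_Maddox = 0.743 × 40.41% / 21.66% = 1.3862
β_Orrin = 0.236 × 49.09% / 21.66% = 0.5349
β_Harlan = 0.221 × 20.02% / 21.66% = 0.2043
β_P = Σ w_i β_i = 0.17×0.7758 + 0.17×1.6612 + 0.11×0.6349 + 0.13×1.3862 + 0.23×0.5349 + 0.19×0.2043 = 0.8262
E(R_P) = R_f + β_P × MRP = 5.7% + 0.8262 × 8.3% = 12.56%

12.56%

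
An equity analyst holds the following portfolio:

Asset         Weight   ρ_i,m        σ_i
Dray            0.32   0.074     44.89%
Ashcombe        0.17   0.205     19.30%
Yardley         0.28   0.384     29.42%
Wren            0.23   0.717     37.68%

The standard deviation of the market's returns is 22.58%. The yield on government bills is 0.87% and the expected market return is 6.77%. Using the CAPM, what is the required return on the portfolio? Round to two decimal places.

3.77%

β_Dray = 0.074 × 44.89% / 22.58% = 0.1471
β_Ashcombe = 0.205 × 19.30% / 22.58% = 0.1752
β_Yardley = 0.384 × 29.42% / 22.58% = 0.5003
β_Wren = 0.717 × 37.68% / 22.58% = 1.1965
β_P = Σ w_i β_i = 0.32×0.1471 + 0.17×0.1752 + 0.28×0.5003 + 0.23×1.1965 = 0.4921
MRP = 6.77% − 0.87% = 5.90%
E(R_P) = R_f + β_P × MRP = 0.87% + 0.4921 × 5.90% = 3.77%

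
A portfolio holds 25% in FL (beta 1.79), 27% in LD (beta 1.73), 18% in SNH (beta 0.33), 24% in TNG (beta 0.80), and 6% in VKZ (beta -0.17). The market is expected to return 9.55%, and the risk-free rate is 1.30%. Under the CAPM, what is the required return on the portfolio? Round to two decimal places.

10.84%

β_P = Σ w_i β_i = 0.25×1.79 + 0.27×1.73 + 0.18×0.33 + 0.24×0.80 + 0.06×-0.17 = 1.1558
MRP = 9.55% − 1.30% = 8.25%
E(R_P) = R_f + β_P × MRP = 1.30% + 1.1558 × 8.25% = 10.84%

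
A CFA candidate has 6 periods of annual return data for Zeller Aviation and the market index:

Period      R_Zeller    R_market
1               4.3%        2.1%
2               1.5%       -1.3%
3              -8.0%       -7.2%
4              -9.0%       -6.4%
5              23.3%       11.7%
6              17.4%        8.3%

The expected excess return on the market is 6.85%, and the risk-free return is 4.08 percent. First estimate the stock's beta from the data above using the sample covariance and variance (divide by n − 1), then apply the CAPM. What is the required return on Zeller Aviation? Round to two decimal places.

Mean R_i = (4.3 + 1.5 − 8.0 − 9.0 + 23.3 + 17.4) / 6 = 4.9167%
Mean R_m = (2.1 − 1.3 − 7.2 − 6.4 + 11.7 + 8.3) / 6 = 1.2000%
Σ(R_i − R̄_i)(R_m − R̄_m) = 503.9100  ⇒  Cov = 503.9100 / 5 = 100.7820
Σ(R_m − R̄_m)² = 296.0400  ⇒  Var(R_m) = 296.0400 / 5 = 59.2080
β = Cov / Var(R_m) = 100.7820 / 59.2080 = 1.7022
E(R) = R_f + β × MRP = 4.08% + 1.7022 × 6.85% = 15.74%

15.74%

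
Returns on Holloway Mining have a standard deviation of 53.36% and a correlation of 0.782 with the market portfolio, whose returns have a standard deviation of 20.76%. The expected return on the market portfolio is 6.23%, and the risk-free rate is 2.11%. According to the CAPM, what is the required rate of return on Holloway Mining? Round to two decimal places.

10.39%

β = ρ × σ_i / σ_m = 0.782 × 53.36% / 20.76% = 2.0100
MRP = 6.23% − 2.11% = 4.12%
E(R) = 2.11% + 2.0100 × 4.12% = 10.39%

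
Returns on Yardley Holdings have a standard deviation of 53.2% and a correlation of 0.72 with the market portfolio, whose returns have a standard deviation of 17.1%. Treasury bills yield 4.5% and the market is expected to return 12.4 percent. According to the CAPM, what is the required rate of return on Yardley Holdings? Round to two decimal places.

β = ρ × σ_i / σ_m = 0.72 × 53.2% / 17.1% = 2.2400
MRP = 12.4% − 4.5% = 7.90%
E(R) = 4.5% + 2.2400 × 7.9% = 22.20%

22.20%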